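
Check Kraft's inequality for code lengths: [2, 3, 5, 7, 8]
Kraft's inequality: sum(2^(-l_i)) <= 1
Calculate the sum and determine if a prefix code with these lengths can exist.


Sum = 2^(-2) + 2^(-3) + 2^(-5) + 2^(-7) + 2^(-8)
    = 0.25 + 0.125 + 0.03125 + 0.0078125 + 0.00390625
    = 107/256 = 0.41796875
Since 0.41796875 <= 1, Kraft's inequality IS satisfied.
A prefix code with these lengths CAN exist.

Kraft sum = 0.41796875. Satisfied.


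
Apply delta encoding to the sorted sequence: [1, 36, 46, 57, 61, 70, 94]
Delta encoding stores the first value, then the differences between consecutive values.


First value: 1
Deltas:
  36 - 1 = 35
  46 - 36 = 10
  57 - 46 = 11
  61 - 57 = 4
  70 - 61 = 9
  94 - 70 = 24


Delta encoded: [1, 35, 10, 11, 4, 9, 24]


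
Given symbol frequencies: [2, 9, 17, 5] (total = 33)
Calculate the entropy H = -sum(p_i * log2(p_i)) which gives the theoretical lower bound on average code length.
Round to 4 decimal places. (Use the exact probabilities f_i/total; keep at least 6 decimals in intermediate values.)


Per-symbol terms -p_i * log2(p_i) with p_i = f_i/33:
  p = 2/33 = 0.060606: log2(p) = -4.044394, -p*log2(p) = 0.245115
  p = 9/33 = 0.272727: log2(p) = -1.874469, -p*log2(p) = 0.511219
  p = 17/33 = 0.515152: log2(p) = -0.956931, -p*log2(p) = 0.492965
  p = 5/33 = 0.151515: log2(p) = -2.722466, -p*log2(p) = 0.412495
H = 0.245115 + 0.511219 + 0.492965 + 0.412495 = 1.661794

H = 1.6618 bits/symbol


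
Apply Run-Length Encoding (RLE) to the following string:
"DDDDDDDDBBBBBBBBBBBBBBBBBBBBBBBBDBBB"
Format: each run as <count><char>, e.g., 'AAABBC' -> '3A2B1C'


Scanning runs left to right:
  i=0: run of 'D' x 8 -> '8D'
  i=8: run of 'B' x 24 -> '24B'
  i=32: run of 'D' x 1 -> '1D'
  i=33: run of 'B' x 3 -> '3B'

RLE = 8D24B1D3B


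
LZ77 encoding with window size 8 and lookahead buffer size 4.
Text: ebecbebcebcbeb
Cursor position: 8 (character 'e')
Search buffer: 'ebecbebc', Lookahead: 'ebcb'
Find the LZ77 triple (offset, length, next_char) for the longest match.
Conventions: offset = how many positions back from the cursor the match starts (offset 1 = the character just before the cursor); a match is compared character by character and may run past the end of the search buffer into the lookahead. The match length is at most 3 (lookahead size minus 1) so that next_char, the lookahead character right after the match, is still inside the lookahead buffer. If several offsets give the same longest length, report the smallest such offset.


Try each offset into the search buffer:
  offset=1 (pos 7, char 'c'): match length 0
  offset=2 (pos 6, char 'b'): match length 0
  offset=3 (pos 5, char 'e'): match length 3
  offset=4 (pos 4, char 'b'): match length 0
  offset=5 (pos 3, char 'c'): match length 0
  offset=6 (pos 2, char 'e'): match length 1
  offset=7 (pos 1, char 'b'): match length 0
  offset=8 (pos 0, char 'e'): match length 2
Longest match has length 3 at offset 3.
next_char = character at position 8 + 3 = 11 -> 'b'

Best match: offset=3, length=3 (matching 'ebc' starting at position 5)
LZ77 triple: (3, 3, 'b')


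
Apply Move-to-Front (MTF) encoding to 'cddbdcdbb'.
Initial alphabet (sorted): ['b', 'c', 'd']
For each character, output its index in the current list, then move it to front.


MTF encoding:
'c': index 1 in ['b', 'c', 'd'] -> ['c', 'b', 'd']
'd': index 2 in ['c', 'b', 'd'] -> ['d', 'c', 'b']
'd': index 0 in ['d', 'c', 'b'] -> ['d', 'c', 'b']
'b': index 2 in ['d', 'c', 'b'] -> ['b', 'd', 'c']
'd': index 1 in ['b', 'd', 'c'] -> ['d', 'b', 'c']
'c': index 2 in ['d', 'b', 'c'] -> ['c', 'd', 'b']
'd': index 1 in ['c', 'd', 'b'] -> ['d', 'c', 'b']
'b': index 2 in ['d', 'c', 'b'] -> ['b', 'd', 'c']
'b': index 0 in ['b', 'd', 'c'] -> ['b', 'd', 'c']


Output: [1, 2, 0, 2, 1, 2, 1, 2, 0]


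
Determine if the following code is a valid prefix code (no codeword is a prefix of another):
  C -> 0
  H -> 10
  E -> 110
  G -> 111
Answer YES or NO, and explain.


Checking each pair (does one codeword prefix another?):
  C='0' vs H='10': no prefix
  C='0' vs E='110': no prefix
  C='0' vs G='111': no prefix
  H='10' vs C='0': no prefix
  H='10' vs E='110': no prefix
  H='10' vs G='111': no prefix
  E='110' vs C='0': no prefix
  E='110' vs H='10': no prefix
  E='110' vs G='111': no prefix
  G='111' vs C='0': no prefix
  G='111' vs H='10': no prefix
  G='111' vs E='110': no prefix
No violation found over all pairs.

YES -- this is a valid prefix code. No codeword is a prefix of any other codeword.


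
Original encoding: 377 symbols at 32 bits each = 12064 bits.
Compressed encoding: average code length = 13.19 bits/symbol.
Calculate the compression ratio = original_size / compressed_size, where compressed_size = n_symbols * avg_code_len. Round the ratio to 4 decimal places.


original_size = n_symbols * orig_bits = 377 * 32 = 12064 bits
compressed_size = n_symbols * avg_code_len = 377 * 13.19 = 4972.63 bits
ratio = original_size / compressed_size = 12064 / 4972.63 = 2.4261

Compression ratio = 2.4261


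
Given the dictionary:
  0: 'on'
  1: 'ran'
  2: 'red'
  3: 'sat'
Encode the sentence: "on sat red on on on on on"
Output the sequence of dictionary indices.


Look up each word in the dictionary:
  'on' -> 0
  'sat' -> 3
  'red' -> 2
  'on' -> 0
  'on' -> 0
  'on' -> 0
  'on' -> 0
  'on' -> 0

Encoded: [0, 3, 2, 0, 0, 0, 0, 0]


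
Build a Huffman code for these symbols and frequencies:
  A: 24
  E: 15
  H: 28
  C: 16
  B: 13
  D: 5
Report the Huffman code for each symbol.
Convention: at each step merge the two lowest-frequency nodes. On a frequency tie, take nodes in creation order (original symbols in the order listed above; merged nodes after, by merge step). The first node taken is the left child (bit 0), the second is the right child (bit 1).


Huffman tree construction:
Step 1: Merge D(5) + B(13) = 18
Step 2: Merge E(15) + C(16) = 31
Step 3: Merge (D+B)(18) + A(24) = 42
Step 4: Merge H(28) + (E+C)(31) = 59
Step 5: Merge ((D+B)+A)(42) + (H+(E+C))(59) = 101
Read each symbol's code off the tree from the root (left child = 0, right child = 1).

Codes:
  A: 01 (length 2)
  E: 110 (length 3)
  H: 10 (length 2)
  C: 111 (length 3)
  B: 001 (length 3)
  D: 000 (length 3)
Average code length: 251/101 = 2.4851 bits/symbol


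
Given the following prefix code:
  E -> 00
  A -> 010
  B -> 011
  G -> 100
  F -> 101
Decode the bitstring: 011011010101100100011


Decoding step by step:
Bits 011 -> B
Bits 011 -> B
Bits 010 -> A
Bits 101 -> F
Bits 100 -> G
Bits 100 -> G
Bits 011 -> B


Decoded message: BBAFGGB


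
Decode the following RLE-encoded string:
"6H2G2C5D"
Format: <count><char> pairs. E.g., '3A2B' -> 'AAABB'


Expanding each <count><char> pair:
  6H -> 'HHHHHH'
  2G -> 'GG'
  2C -> 'CC'
  5D -> 'DDDDD'

Decoded = HHHHHHGGCCDDDDD


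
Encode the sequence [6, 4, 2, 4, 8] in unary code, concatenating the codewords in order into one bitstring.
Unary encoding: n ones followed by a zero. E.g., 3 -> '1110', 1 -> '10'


Encode each number as n ones followed by a terminating 0:
  6 -> 1111110 (7 bits)
  4 -> 11110 (5 bits)
  2 -> 110 (3 bits)
  4 -> 11110 (5 bits)
  8 -> 111111110 (9 bits)
Total length = 7 + 5 + 3 + 5 + 9 = 29 bits.

Unary([6, 4, 2, 4, 8]) = 11111101111011011110111111110 (29 bits)


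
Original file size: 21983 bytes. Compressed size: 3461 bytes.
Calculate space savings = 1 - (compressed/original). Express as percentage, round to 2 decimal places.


ratio = compressed/original = 3461/21983 = 0.15744
savings = 1 - ratio = 1 - 0.15744 = 0.84256
as a percentage: 0.84256 * 100 = 84.26%

Space savings = 1 - 3461/21983 = 84.26%


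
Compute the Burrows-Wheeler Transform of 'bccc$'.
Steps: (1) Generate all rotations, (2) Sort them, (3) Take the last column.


Rotations (sorted):
  0: $bccc -> last char: c
  1: bccc$ -> last char: $
  2: c$bcc -> last char: c
  3: cc$bc -> last char: c
  4: ccc$b -> last char: b


BWT = c$ccb


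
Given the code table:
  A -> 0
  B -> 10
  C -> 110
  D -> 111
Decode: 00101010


Decoding:
0 -> A
0 -> A
10 -> B
10 -> B
10 -> B


Result: AABBB


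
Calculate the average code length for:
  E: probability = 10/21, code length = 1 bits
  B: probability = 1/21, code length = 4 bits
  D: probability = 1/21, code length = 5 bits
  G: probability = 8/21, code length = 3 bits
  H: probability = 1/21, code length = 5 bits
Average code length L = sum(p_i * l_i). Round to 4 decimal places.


Weighted contributions p_i * l_i:
  E: (10/21) * 1 = 10/21
  B: (1/21) * 4 = 4/21
  D: (1/21) * 5 = 5/21
  G: (8/21) * 3 = 24/21
  H: (1/21) * 5 = 5/21
Sum = (10 + 4 + 5 + 24 + 5)/21 = 48/21

L = 48/21 = 2.2857 bits/symbol


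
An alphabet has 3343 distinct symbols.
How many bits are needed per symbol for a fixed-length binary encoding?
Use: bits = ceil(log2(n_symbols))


log2(3343) = 11.7069
Bracket: 2^11 = 2048 < 3343 <= 2^12 = 4096
So ceil(log2(3343)) = 12

bits = ceil(log2(3343)) = ceil(11.7069) = 12 bits


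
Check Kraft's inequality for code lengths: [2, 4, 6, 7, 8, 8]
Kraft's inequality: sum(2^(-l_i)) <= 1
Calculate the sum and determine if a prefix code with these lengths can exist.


Sum = 2^(-2) + 2^(-4) + 2^(-6) + 2^(-7) + 2^(-8) + 2^(-8)
    = 0.25 + 0.0625 + 0.015625 + 0.0078125 + 0.00390625 + 0.00390625
    = 88/256 = 0.34375
Since 0.34375 <= 1, Kraft's inequality IS satisfied.
A prefix code with these lengths CAN exist.

Kraft sum = 0.34375. Satisfied.


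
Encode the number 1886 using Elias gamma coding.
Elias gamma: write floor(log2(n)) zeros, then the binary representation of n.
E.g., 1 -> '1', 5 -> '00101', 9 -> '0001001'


num_bits = floor(log2(1886)) + 1 = 11
leading_zeros = num_bits - 1 = 10
binary(1886) = 11101011110

Elias gamma(1886) = '0000000000' + '11101011110' = 000000000011101011110 (21 bits)


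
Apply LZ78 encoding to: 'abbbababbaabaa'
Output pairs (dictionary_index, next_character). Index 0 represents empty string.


LZ78 encoding steps:
Dictionary: {0: ''}
Step 1: w='' (idx 0), next='a' -> output (0, 'a'), add 'a' as idx 1
Step 2: w='' (idx 0), next='b' -> output (0, 'b'), add 'b' as idx 2
Step 3: w='b' (idx 2), next='b' -> output (2, 'b'), add 'bb' as idx 3
Step 4: w='a' (idx 1), next='b' -> output (1, 'b'), add 'ab' as idx 4
Step 5: w='ab' (idx 4), next='b' -> output (4, 'b'), add 'abb' as idx 5
Step 6: w='a' (idx 1), next='a' -> output (1, 'a'), add 'aa' as idx 6
Step 7: w='b' (idx 2), next='a' -> output (2, 'a'), add 'ba' as idx 7
Step 8: w='a' (idx 1), end of input -> output (1, '')


Encoded: [(0, 'a'), (0, 'b'), (2, 'b'), (1, 'b'), (4, 'b'), (1, 'a'), (2, 'a'), (1, '')]


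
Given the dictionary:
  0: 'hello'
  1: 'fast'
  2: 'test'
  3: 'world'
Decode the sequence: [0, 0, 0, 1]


Look up each index in the dictionary:
  0 -> 'hello'
  0 -> 'hello'
  0 -> 'hello'
  1 -> 'fast'

Decoded: "hello hello hello fast"


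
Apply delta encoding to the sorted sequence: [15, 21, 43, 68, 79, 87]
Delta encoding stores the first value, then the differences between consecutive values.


First value: 15
Deltas:
  21 - 15 = 6
  43 - 21 = 22
  68 - 43 = 25
  79 - 68 = 11
  87 - 79 = 8


Delta encoded: [15, 6, 22, 25, 11, 8]


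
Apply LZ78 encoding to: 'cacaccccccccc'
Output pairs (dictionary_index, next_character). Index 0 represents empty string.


LZ78 encoding steps:
Dictionary: {0: ''}
Step 1: w='' (idx 0), next='c' -> output (0, 'c'), add 'c' as idx 1
Step 2: w='' (idx 0), next='a' -> output (0, 'a'), add 'a' as idx 2
Step 3: w='c' (idx 1), next='a' -> output (1, 'a'), add 'ca' as idx 3
Step 4: w='c' (idx 1), next='c' -> output (1, 'c'), add 'cc' as idx 4
Step 5: w='cc' (idx 4), next='c' -> output (4, 'c'), add 'ccc' as idx 5
Step 6: w='ccc' (idx 5), next='c' -> output (5, 'c'), add 'cccc' as idx 6


Encoded: [(0, 'c'), (0, 'a'), (1, 'a'), (1, 'c'), (4, 'c'), (5, 'c')]


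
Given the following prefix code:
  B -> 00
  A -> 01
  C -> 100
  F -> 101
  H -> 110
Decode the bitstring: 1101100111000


Decoding step by step:
Bits 110 -> H
Bits 110 -> H
Bits 01 -> A
Bits 110 -> H
Bits 00 -> B


Decoded message: HHAHB


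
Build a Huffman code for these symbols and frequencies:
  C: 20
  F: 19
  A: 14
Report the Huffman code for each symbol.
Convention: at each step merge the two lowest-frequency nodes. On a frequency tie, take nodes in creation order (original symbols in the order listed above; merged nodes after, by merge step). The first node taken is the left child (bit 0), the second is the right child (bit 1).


Huffman tree construction:
Step 1: Merge A(14) + F(19) = 33
Step 2: Merge C(20) + (A+F)(33) = 53
Read each symbol's code off the tree from the root (left child = 0, right child = 1).

Codes:
  C: 0 (length 1)
  F: 11 (length 2)
  A: 10 (length 2)
Average code length: 86/53 = 1.6226 bits/symbol


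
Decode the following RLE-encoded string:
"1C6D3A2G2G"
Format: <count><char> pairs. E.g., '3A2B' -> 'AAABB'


Expanding each <count><char> pair:
  1C -> 'C'
  6D -> 'DDDDDD'
  3A -> 'AAA'
  2G -> 'GG'
  2G -> 'GG'

Decoded = CDDDDDDAAAGGGG


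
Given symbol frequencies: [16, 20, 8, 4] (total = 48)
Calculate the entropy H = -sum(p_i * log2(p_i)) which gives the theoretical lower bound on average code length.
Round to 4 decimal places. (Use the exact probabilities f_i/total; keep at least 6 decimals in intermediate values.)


Per-symbol terms -p_i * log2(p_i) with p_i = f_i/48:
  p = 16/48 = 0.333333: log2(p) = -1.584963, -p*log2(p) = 0.528321
  p = 20/48 = 0.416667: log2(p) = -1.263034, -p*log2(p) = 0.526264
  p = 8/48 = 0.166667: log2(p) = -2.584963, -p*log2(p) = 0.430827
  p = 4/48 = 0.083333: log2(p) = -3.584963, -p*log2(p) = 0.298747
H = 0.528321 + 0.526264 + 0.430827 + 0.298747 = 1.784159

H = 1.7842 bits/symbol


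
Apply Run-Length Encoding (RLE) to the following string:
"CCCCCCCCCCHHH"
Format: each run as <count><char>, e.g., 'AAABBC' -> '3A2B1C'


Scanning runs left to right:
  i=0: run of 'C' x 10 -> '10C'
  i=10: run of 'H' x 3 -> '3H'

RLE = 10C3H


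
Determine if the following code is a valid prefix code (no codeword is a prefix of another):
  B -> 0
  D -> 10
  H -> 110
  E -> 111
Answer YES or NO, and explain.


Checking each pair (does one codeword prefix another?):
  B='0' vs D='10': no prefix
  B='0' vs H='110': no prefix
  B='0' vs E='111': no prefix
  D='10' vs B='0': no prefix
  D='10' vs H='110': no prefix
  D='10' vs E='111': no prefix
  H='110' vs B='0': no prefix
  H='110' vs D='10': no prefix
  H='110' vs E='111': no prefix
  E='111' vs B='0': no prefix
  E='111' vs D='10': no prefix
  E='111' vs H='110': no prefix
No violation found over all pairs.

YES -- this is a valid prefix code. No codeword is a prefix of any other codeword.


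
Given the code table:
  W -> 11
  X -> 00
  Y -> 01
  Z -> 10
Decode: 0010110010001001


Decoding:
00 -> X
10 -> Z
11 -> W
00 -> X
10 -> Z
00 -> X
10 -> Z
01 -> Y


Result: XZWXZXZY


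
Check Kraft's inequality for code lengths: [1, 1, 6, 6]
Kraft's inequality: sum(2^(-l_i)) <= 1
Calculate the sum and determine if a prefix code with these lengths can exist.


Sum = 2^(-1) + 2^(-1) + 2^(-6) + 2^(-6)
    = 0.5 + 0.5 + 0.015625 + 0.015625
    = 66/64 = 1.03125
Since 1.03125 > 1, Kraft's inequality is NOT satisfied.
A prefix code with these lengths CANNOT exist.

Kraft sum = 1.03125. Not satisfied.


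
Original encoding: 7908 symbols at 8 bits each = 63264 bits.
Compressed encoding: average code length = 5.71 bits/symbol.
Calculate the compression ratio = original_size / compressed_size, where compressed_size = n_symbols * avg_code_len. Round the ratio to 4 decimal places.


original_size = n_symbols * orig_bits = 7908 * 8 = 63264 bits
compressed_size = n_symbols * avg_code_len = 7908 * 5.71 = 45154.68 bits
ratio = original_size / compressed_size = 63264 / 45154.68 = 1.4011

Compression ratio = 1.4011


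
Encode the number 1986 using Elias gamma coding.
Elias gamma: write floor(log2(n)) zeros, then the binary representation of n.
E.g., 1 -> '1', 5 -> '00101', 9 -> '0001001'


num_bits = floor(log2(1986)) + 1 = 11
leading_zeros = num_bits - 1 = 10
binary(1986) = 11111000010

Elias gamma(1986) = '0000000000' + '11111000010' = 000000000011111000010 (21 bits)


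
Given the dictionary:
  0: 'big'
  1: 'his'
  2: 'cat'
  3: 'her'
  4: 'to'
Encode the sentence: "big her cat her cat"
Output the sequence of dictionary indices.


Look up each word in the dictionary:
  'big' -> 0
  'her' -> 3
  'cat' -> 2
  'her' -> 3
  'cat' -> 2

Encoded: [0, 3, 2, 3, 2]


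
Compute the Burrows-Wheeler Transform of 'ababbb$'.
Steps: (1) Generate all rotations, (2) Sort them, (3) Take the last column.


Rotations (sorted):
  0: $ababbb -> last char: b
  1: ababbb$ -> last char: $
  2: abbb$ab -> last char: b
  3: b$ababb -> last char: b
  4: babbb$a -> last char: a
  5: bb$abab -> last char: b
  6: bbb$aba -> last char: a


BWT = b$bbaba


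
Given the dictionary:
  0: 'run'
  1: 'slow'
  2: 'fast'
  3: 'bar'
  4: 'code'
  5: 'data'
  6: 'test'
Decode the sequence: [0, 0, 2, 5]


Look up each index in the dictionary:
  0 -> 'run'
  0 -> 'run'
  2 -> 'fast'
  5 -> 'data'

Decoded: "run run fast data"


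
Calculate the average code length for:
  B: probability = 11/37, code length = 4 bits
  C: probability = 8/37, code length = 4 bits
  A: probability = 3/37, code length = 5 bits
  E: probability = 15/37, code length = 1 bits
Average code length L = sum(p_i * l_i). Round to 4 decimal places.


Weighted contributions p_i * l_i:
  B: (11/37) * 4 = 44/37
  C: (8/37) * 4 = 32/37
  A: (3/37) * 5 = 15/37
  E: (15/37) * 1 = 15/37
Sum = (44 + 32 + 15 + 15)/37 = 106/37

L = 106/37 = 2.8649 bits/symbol


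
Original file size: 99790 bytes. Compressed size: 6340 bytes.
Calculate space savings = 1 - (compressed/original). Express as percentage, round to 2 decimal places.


ratio = compressed/original = 6340/99790 = 0.063533
savings = 1 - ratio = 1 - 0.063533 = 0.936467
as a percentage: 0.936467 * 100 = 93.65%

Space savings = 1 - 6340/99790 = 93.65%


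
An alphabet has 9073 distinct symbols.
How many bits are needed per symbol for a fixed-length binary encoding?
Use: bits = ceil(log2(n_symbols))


log2(9073) = 13.1474
Bracket: 2^13 = 8192 < 9073 <= 2^14 = 16384
So ceil(log2(9073)) = 14

bits = ceil(log2(9073)) = ceil(13.1474) = 14 bits


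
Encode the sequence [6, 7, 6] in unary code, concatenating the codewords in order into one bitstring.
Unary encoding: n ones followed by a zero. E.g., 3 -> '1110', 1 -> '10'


Encode each number as n ones followed by a terminating 0:
  6 -> 1111110 (7 bits)
  7 -> 11111110 (8 bits)
  6 -> 1111110 (7 bits)
Total length = 7 + 8 + 7 = 22 bits.

Unary([6, 7, 6]) = 1111110111111101111110 (22 bits)


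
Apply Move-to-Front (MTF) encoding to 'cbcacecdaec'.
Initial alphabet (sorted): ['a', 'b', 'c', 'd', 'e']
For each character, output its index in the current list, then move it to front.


MTF encoding:
'c': index 2 in ['a', 'b', 'c', 'd', 'e'] -> ['c', 'a', 'b', 'd', 'e']
'b': index 2 in ['c', 'a', 'b', 'd', 'e'] -> ['b', 'c', 'a', 'd', 'e']
'c': index 1 in ['b', 'c', 'a', 'd', 'e'] -> ['c', 'b', 'a', 'd', 'e']
'a': index 2 in ['c', 'b', 'a', 'd', 'e'] -> ['a', 'c', 'b', 'd', 'e']
'c': index 1 in ['a', 'c', 'b', 'd', 'e'] -> ['c', 'a', 'b', 'd', 'e']
'e': index 4 in ['c', 'a', 'b', 'd', 'e'] -> ['e', 'c', 'a', 'b', 'd']
'c': index 1 in ['e', 'c', 'a', 'b', 'd'] -> ['c', 'e', 'a', 'b', 'd']
'd': index 4 in ['c', 'e', 'a', 'b', 'd'] -> ['d', 'c', 'e', 'a', 'b']
'a': index 3 in ['d', 'c', 'e', 'a', 'b'] -> ['a', 'd', 'c', 'e', 'b']
'e': index 3 in ['a', 'd', 'c', 'e', 'b'] -> ['e', 'a', 'd', 'c', 'b']
'c': index 3 in ['e', 'a', 'd', 'c', 'b'] -> ['c', 'e', 'a', 'd', 'b']


Output: [2, 2, 1, 2, 1, 4, 1, 4, 3, 3, 3]


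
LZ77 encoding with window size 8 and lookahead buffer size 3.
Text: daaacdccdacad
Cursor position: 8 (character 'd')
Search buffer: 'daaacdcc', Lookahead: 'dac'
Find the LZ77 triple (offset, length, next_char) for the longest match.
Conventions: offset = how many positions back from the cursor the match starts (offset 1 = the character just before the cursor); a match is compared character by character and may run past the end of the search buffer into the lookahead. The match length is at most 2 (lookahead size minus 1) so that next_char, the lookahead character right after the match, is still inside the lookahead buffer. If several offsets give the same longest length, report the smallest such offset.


Try each offset into the search buffer:
  offset=1 (pos 7, char 'c'): match length 0
  offset=2 (pos 6, char 'c'): match length 0
  offset=3 (pos 5, char 'd'): match length 1
  offset=4 (pos 4, char 'c'): match length 0
  offset=5 (pos 3, char 'a'): match length 0
  offset=6 (pos 2, char 'a'): match length 0
  offset=7 (pos 1, char 'a'): match length 0
  offset=8 (pos 0, char 'd'): match length 2
Longest match has length 2 at offset 8.
next_char = character at position 8 + 2 = 10 -> 'c'

Best match: offset=8, length=2 (matching 'da' starting at position 0)
LZ77 triple: (8, 2, 'c')


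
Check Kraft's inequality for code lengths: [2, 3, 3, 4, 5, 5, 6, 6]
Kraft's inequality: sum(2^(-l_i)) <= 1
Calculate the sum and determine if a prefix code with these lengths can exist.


Sum = 2^(-2) + 2^(-3) + 2^(-3) + 2^(-4) + 2^(-5) + 2^(-5) + 2^(-6) + 2^(-6)
    = 0.25 + 0.125 + 0.125 + 0.0625 + 0.03125 + 0.03125 + 0.015625 + 0.015625
    = 42/64 = 0.65625
Since 0.65625 <= 1, Kraft's inequality IS satisfied.
A prefix code with these lengths CAN exist.

Kraft sum = 0.65625. Satisfied.


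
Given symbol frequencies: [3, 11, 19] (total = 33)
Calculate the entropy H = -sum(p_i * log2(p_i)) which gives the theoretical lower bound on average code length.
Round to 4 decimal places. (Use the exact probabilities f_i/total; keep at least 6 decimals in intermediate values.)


Per-symbol terms -p_i * log2(p_i) with p_i = f_i/33:
  p = 3/33 = 0.090909: log2(p) = -3.459432, -p*log2(p) = 0.314494
  p = 11/33 = 0.333333: log2(p) = -1.584963, -p*log2(p) = 0.528321
  p = 19/33 = 0.575758: log2(p) = -0.796467, -p*log2(p) = 0.458572
H = 0.314494 + 0.528321 + 0.458572 = 1.301387

H = 1.3014 bits/symbol


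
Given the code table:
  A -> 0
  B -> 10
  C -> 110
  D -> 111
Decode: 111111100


Decoding:
111 -> D
111 -> D
10 -> B
0 -> A


Result: DDBA


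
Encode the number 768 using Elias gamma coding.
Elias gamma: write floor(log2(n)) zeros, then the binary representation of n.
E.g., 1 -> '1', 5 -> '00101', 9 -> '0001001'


num_bits = floor(log2(768)) + 1 = 10
leading_zeros = num_bits - 1 = 9
binary(768) = 1100000000

Elias gamma(768) = '000000000' + '1100000000' = 0000000001100000000 (19 bits)


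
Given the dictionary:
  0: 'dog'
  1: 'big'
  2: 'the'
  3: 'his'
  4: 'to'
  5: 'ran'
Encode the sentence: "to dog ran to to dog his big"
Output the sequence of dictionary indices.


Look up each word in the dictionary:
  'to' -> 4
  'dog' -> 0
  'ran' -> 5
  'to' -> 4
  'to' -> 4
  'dog' -> 0
  'his' -> 3
  'big' -> 1

Encoded: [4, 0, 5, 4, 4, 0, 3, 1]


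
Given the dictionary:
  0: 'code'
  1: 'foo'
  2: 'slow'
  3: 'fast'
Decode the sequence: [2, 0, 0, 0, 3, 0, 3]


Look up each index in the dictionary:
  2 -> 'slow'
  0 -> 'code'
  0 -> 'code'
  0 -> 'code'
  3 -> 'fast'
  0 -> 'code'
  3 -> 'fast'

Decoded: "slow code code code fast code fast"


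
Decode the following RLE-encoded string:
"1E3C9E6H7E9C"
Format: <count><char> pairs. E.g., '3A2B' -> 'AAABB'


Expanding each <count><char> pair:
  1E -> 'E'
  3C -> 'CCC'
  9E -> 'EEEEEEEEE'
  6H -> 'HHHHHH'
  7E -> 'EEEEEEE'
  9C -> 'CCCCCCCCC'

Decoded = ECCCEEEEEEEEEHHHHHHEEEEEEECCCCCCCCC


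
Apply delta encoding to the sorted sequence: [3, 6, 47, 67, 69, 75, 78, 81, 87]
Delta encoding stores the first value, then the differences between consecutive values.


First value: 3
Deltas:
  6 - 3 = 3
  47 - 6 = 41
  67 - 47 = 20
  69 - 67 = 2
  75 - 69 = 6
  78 - 75 = 3
  81 - 78 = 3
  87 - 81 = 6


Delta encoded: [3, 3, 41, 20, 2, 6, 3, 3, 6]


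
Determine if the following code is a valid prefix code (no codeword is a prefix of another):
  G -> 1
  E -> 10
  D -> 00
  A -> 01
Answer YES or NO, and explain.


Checking each pair (does one codeword prefix another?):
  G='1' vs E='10': prefix -- VIOLATION

NO -- this is NOT a valid prefix code. G (1) is a prefix of E (10).


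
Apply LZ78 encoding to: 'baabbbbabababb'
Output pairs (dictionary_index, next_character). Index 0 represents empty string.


LZ78 encoding steps:
Dictionary: {0: ''}
Step 1: w='' (idx 0), next='b' -> output (0, 'b'), add 'b' as idx 1
Step 2: w='' (idx 0), next='a' -> output (0, 'a'), add 'a' as idx 2
Step 3: w='a' (idx 2), next='b' -> output (2, 'b'), add 'ab' as idx 3
Step 4: w='b' (idx 1), next='b' -> output (1, 'b'), add 'bb' as idx 4
Step 5: w='b' (idx 1), next='a' -> output (1, 'a'), add 'ba' as idx 5
Step 6: w='ba' (idx 5), next='b' -> output (5, 'b'), add 'bab' as idx 6
Step 7: w='ab' (idx 3), next='b' -> output (3, 'b'), add 'abb' as idx 7


Encoded: [(0, 'b'), (0, 'a'), (2, 'b'), (1, 'b'), (1, 'a'), (5, 'b'), (3, 'b')]


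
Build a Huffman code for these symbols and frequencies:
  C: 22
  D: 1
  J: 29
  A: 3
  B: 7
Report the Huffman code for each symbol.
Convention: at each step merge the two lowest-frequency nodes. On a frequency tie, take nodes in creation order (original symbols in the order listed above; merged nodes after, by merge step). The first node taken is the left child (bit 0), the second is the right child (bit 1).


Huffman tree construction:
Step 1: Merge D(1) + A(3) = 4
Step 2: Merge (D+A)(4) + B(7) = 11
Step 3: Merge ((D+A)+B)(11) + C(22) = 33
Step 4: Merge J(29) + (((D+A)+B)+C)(33) = 62
Read each symbol's code off the tree from the root (left child = 0, right child = 1).

Codes:
  C: 11 (length 2)
  D: 1000 (length 4)
  J: 0 (length 1)
  A: 1001 (length 4)
  B: 101 (length 3)
Average code length: 110/62 = 1.7742 bits/symbol


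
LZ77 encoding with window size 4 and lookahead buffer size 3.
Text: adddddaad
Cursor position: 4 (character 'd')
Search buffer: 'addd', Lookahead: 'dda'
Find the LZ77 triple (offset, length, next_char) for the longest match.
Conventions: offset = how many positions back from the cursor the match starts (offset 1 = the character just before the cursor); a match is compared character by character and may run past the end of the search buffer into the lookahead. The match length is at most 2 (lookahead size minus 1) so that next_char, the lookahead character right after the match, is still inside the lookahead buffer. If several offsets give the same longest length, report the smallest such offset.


Try each offset into the search buffer:
  offset=1 (pos 3, char 'd'): match length 2
  offset=2 (pos 2, char 'd'): match length 2
  offset=3 (pos 1, char 'd'): match length 2
  offset=4 (pos 0, char 'a'): match length 0
Longest match has length 2, found at offsets 1, 2, 3; take the smallest, offset 1.
next_char = character at position 4 + 2 = 6 -> 'a'

Best match: offset=1, length=2 (matching 'dd' starting at position 3)
LZ77 triple: (1, 2, 'a')


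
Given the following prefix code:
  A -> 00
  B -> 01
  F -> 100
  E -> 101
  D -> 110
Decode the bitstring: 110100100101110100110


Decoding step by step:
Bits 110 -> D
Bits 100 -> F
Bits 100 -> F
Bits 101 -> E
Bits 110 -> D
Bits 100 -> F
Bits 110 -> D


Decoded message: DFFEDFD


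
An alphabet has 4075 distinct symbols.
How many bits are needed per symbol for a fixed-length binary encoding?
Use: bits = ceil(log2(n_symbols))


log2(4075) = 11.9926
Bracket: 2^11 = 2048 < 4075 <= 2^12 = 4096
So ceil(log2(4075)) = 12

bits = ceil(log2(4075)) = ceil(11.9926) = 12 bits


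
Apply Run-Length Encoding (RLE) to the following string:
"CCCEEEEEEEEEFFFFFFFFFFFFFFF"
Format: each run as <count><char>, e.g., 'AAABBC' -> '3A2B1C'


Scanning runs left to right:
  i=0: run of 'C' x 3 -> '3C'
  i=3: run of 'E' x 9 -> '9E'
  i=12: run of 'F' x 15 -> '15F'

RLE = 3C9E15F


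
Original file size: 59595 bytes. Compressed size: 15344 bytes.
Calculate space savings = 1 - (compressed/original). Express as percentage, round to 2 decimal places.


ratio = compressed/original = 15344/59595 = 0.257471
savings = 1 - ratio = 1 - 0.257471 = 0.742529
as a percentage: 0.742529 * 100 = 74.25%

Space savings = 1 - 15344/59595 = 74.25%


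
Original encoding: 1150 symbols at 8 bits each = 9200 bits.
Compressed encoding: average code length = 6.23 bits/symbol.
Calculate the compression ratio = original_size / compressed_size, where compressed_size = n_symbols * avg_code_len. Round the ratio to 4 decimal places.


original_size = n_symbols * orig_bits = 1150 * 8 = 9200 bits
compressed_size = n_symbols * avg_code_len = 1150 * 6.23 = 7164.5 bits
ratio = original_size / compressed_size = 9200 / 7164.5 = 1.2841

Compression ratio = 1.2841


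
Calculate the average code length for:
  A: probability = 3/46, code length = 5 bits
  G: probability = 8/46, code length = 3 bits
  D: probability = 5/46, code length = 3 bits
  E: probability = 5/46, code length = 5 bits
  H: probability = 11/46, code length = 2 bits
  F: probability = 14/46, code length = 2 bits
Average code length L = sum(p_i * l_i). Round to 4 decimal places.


Weighted contributions p_i * l_i:
  A: (3/46) * 5 = 15/46
  G: (8/46) * 3 = 24/46
  D: (5/46) * 3 = 15/46
  E: (5/46) * 5 = 25/46
  H: (11/46) * 2 = 22/46
  F: (14/46) * 2 = 28/46
Sum = (15 + 24 + 15 + 25 + 22 + 28)/46 = 129/46

L = 129/46 = 2.8043 bits/symbol


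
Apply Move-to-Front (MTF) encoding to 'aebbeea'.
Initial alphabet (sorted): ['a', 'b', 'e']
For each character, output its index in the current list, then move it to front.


MTF encoding:
'a': index 0 in ['a', 'b', 'e'] -> ['a', 'b', 'e']
'e': index 2 in ['a', 'b', 'e'] -> ['e', 'a', 'b']
'b': index 2 in ['e', 'a', 'b'] -> ['b', 'e', 'a']
'b': index 0 in ['b', 'e', 'a'] -> ['b', 'e', 'a']
'e': index 1 in ['b', 'e', 'a'] -> ['e', 'b', 'a']
'e': index 0 in ['e', 'b', 'a'] -> ['e', 'b', 'a']
'a': index 2 in ['e', 'b', 'a'] -> ['a', 'e', 'b']


Output: [0, 2, 2, 0, 1, 0, 2]


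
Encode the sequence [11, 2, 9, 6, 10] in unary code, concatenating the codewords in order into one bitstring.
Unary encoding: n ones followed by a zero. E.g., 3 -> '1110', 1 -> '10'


Encode each number as n ones followed by a terminating 0:
  11 -> 111111111110 (12 bits)
  2 -> 110 (3 bits)
  9 -> 1111111110 (10 bits)
  6 -> 1111110 (7 bits)
  10 -> 11111111110 (11 bits)
Total length = 12 + 3 + 10 + 7 + 11 = 43 bits.

Unary([11, 2, 9, 6, 10]) = 1111111111101101111111110111111011111111110 (43 bits)


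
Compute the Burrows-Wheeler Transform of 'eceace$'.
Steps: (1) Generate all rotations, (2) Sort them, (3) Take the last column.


Rotations (sorted):
  0: $eceace -> last char: e
  1: ace$ece -> last char: e
  2: ce$ecea -> last char: a
  3: ceace$e -> last char: e
  4: e$eceac -> last char: c
  5: eace$ec -> last char: c
  6: eceace$ -> last char: $


BWT = eeaecc$


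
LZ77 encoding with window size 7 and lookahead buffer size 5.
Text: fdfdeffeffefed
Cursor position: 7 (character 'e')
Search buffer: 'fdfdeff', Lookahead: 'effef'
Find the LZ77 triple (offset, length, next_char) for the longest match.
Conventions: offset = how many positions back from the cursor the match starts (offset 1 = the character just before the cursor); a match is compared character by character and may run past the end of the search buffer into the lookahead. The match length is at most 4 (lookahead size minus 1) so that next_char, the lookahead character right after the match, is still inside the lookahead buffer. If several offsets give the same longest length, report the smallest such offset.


Try each offset into the search buffer:
  offset=1 (pos 6, char 'f'): match length 0
  offset=2 (pos 5, char 'f'): match length 0
  offset=3 (pos 4, char 'e'): match length 4
  offset=4 (pos 3, char 'd'): match length 0
  offset=5 (pos 2, char 'f'): match length 0
  offset=6 (pos 1, char 'd'): match length 0
  offset=7 (pos 0, char 'f'): match length 0
Longest match has length 4 at offset 3.
next_char = character at position 7 + 4 = 11 -> 'f'

Best match: offset=3, length=4 (matching 'effe' starting at position 4)
LZ77 triple: (3, 4, 'f')


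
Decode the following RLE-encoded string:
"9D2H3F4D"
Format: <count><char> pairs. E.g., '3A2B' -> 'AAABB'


Expanding each <count><char> pair:
  9D -> 'DDDDDDDDD'
  2H -> 'HH'
  3F -> 'FFF'
  4D -> 'DDDD'

Decoded = DDDDDDDDDHHFFFDDDD


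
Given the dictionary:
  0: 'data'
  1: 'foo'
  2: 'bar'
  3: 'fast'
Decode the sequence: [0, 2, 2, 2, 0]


Look up each index in the dictionary:
  0 -> 'data'
  2 -> 'bar'
  2 -> 'bar'
  2 -> 'bar'
  0 -> 'data'

Decoded: "data bar bar bar data"


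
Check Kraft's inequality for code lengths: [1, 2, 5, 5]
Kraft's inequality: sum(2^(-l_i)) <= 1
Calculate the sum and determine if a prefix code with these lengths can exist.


Sum = 2^(-1) + 2^(-2) + 2^(-5) + 2^(-5)
    = 0.5 + 0.25 + 0.03125 + 0.03125
    = 26/32 = 0.8125
Since 0.8125 <= 1, Kraft's inequality IS satisfied.
A prefix code with these lengths CAN exist.

Kraft sum = 0.8125. Satisfied.


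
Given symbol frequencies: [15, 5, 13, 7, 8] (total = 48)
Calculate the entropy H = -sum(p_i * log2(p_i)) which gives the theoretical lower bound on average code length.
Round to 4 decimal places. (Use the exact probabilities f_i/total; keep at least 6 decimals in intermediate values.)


Per-symbol terms -p_i * log2(p_i) with p_i = f_i/48:
  p = 15/48 = 0.312500: log2(p) = -1.678072, -p*log2(p) = 0.524397
  p = 5/48 = 0.104167: log2(p) = -3.263034, -p*log2(p) = 0.339899
  p = 13/48 = 0.270833: log2(p) = -1.884523, -p*log2(p) = 0.510392
  p = 7/48 = 0.145833: log2(p) = -2.777608, -p*log2(p) = 0.405068
  p = 8/48 = 0.166667: log2(p) = -2.584963, -p*log2(p) = 0.430827
H = 0.524397 + 0.339899 + 0.510392 + 0.405068 + 0.430827 = 2.210583

H = 2.2106 bits/symbol


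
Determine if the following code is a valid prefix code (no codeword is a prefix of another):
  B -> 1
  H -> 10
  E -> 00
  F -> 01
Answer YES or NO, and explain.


Checking each pair (does one codeword prefix another?):
  B='1' vs H='10': prefix -- VIOLATION

NO -- this is NOT a valid prefix code. B (1) is a prefix of H (10).


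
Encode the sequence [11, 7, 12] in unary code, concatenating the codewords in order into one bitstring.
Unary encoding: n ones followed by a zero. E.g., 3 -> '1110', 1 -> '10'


Encode each number as n ones followed by a terminating 0:
  11 -> 111111111110 (12 bits)
  7 -> 11111110 (8 bits)
  12 -> 1111111111110 (13 bits)
Total length = 12 + 8 + 13 = 33 bits.

Unary([11, 7, 12]) = 111111111110111111101111111111110 (33 bits)


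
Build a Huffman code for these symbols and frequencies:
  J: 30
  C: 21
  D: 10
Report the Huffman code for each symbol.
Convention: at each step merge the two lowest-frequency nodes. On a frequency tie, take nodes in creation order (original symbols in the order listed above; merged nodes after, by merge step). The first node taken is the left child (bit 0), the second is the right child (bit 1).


Huffman tree construction:
Step 1: Merge D(10) + C(21) = 31
Step 2: Merge J(30) + (D+C)(31) = 61
Read each symbol's code off the tree from the root (left child = 0, right child = 1).

Codes:
  J: 0 (length 1)
  C: 11 (length 2)
  D: 10 (length 2)
Average code length: 92/61 = 1.5082 bits/symbol


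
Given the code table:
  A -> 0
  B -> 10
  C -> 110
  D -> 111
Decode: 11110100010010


Decoding:
111 -> D
10 -> B
10 -> B
0 -> A
0 -> A
10 -> B
0 -> A
10 -> B


Result: DBBAABAB


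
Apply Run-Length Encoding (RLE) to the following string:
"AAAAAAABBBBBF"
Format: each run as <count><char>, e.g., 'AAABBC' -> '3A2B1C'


Scanning runs left to right:
  i=0: run of 'A' x 7 -> '7A'
  i=7: run of 'B' x 5 -> '5B'
  i=12: run of 'F' x 1 -> '1F'

RLE = 7A5B1F


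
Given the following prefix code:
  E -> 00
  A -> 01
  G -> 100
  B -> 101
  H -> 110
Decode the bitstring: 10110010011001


Decoding step by step:
Bits 101 -> B
Bits 100 -> G
Bits 100 -> G
Bits 110 -> H
Bits 01 -> A


Decoded message: BGGHA


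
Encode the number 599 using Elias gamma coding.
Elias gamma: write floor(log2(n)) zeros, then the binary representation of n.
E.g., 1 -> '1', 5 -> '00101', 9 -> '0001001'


num_bits = floor(log2(599)) + 1 = 10
leading_zeros = num_bits - 1 = 9
binary(599) = 1001010111

Elias gamma(599) = '000000000' + '1001010111' = 0000000001001010111 (19 bits)


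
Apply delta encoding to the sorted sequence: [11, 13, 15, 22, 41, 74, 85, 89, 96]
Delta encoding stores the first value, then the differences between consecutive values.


First value: 11
Deltas:
  13 - 11 = 2
  15 - 13 = 2
  22 - 15 = 7
  41 - 22 = 19
  74 - 41 = 33
  85 - 74 = 11
  89 - 85 = 4
  96 - 89 = 7


Delta encoded: [11, 2, 2, 7, 19, 33, 11, 4, 7]


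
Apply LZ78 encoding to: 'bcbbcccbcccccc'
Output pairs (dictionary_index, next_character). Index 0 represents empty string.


LZ78 encoding steps:
Dictionary: {0: ''}
Step 1: w='' (idx 0), next='b' -> output (0, 'b'), add 'b' as idx 1
Step 2: w='' (idx 0), next='c' -> output (0, 'c'), add 'c' as idx 2
Step 3: w='b' (idx 1), next='b' -> output (1, 'b'), add 'bb' as idx 3
Step 4: w='c' (idx 2), next='c' -> output (2, 'c'), add 'cc' as idx 4
Step 5: w='c' (idx 2), next='b' -> output (2, 'b'), add 'cb' as idx 5
Step 6: w='cc' (idx 4), next='c' -> output (4, 'c'), add 'ccc' as idx 6
Step 7: w='ccc' (idx 6), end of input -> output (6, '')


Encoded: [(0, 'b'), (0, 'c'), (1, 'b'), (2, 'c'), (2, 'b'), (4, 'c'), (6, '')]


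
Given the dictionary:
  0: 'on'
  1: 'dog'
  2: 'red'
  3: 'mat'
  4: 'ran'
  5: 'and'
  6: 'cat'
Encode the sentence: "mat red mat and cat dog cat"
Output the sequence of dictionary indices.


Look up each word in the dictionary:
  'mat' -> 3
  'red' -> 2
  'mat' -> 3
  'and' -> 5
  'cat' -> 6
  'dog' -> 1
  'cat' -> 6

Encoded: [3, 2, 3, 5, 6, 1, 6]


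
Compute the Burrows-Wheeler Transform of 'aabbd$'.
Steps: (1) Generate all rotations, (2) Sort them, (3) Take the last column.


Rotations (sorted):
  0: $aabbd -> last char: d
  1: aabbd$ -> last char: $
  2: abbd$a -> last char: a
  3: bbd$aa -> last char: a
  4: bd$aab -> last char: b
  5: d$aabb -> last char: b


BWT = d$aabb


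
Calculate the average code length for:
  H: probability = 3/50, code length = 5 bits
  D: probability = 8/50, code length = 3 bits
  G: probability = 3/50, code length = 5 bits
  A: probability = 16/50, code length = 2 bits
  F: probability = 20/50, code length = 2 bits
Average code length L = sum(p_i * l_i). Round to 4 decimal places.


Weighted contributions p_i * l_i:
  H: (3/50) * 5 = 15/50
  D: (8/50) * 3 = 24/50
  G: (3/50) * 5 = 15/50
  A: (16/50) * 2 = 32/50
  F: (20/50) * 2 = 40/50
Sum = (15 + 24 + 15 + 32 + 40)/50 = 126/50

L = 126/50 = 2.5200 bits/symbol


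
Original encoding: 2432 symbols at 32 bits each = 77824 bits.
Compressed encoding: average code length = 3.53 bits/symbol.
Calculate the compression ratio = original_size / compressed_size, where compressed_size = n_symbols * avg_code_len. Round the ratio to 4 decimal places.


original_size = n_symbols * orig_bits = 2432 * 32 = 77824 bits
compressed_size = n_symbols * avg_code_len = 2432 * 3.53 = 8584.96 bits
ratio = original_size / compressed_size = 77824 / 8584.96 = 9.0652

Compression ratio = 9.0652


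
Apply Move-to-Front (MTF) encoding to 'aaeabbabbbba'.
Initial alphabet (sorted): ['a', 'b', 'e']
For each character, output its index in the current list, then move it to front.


MTF encoding:
'a': index 0 in ['a', 'b', 'e'] -> ['a', 'b', 'e']
'a': index 0 in ['a', 'b', 'e'] -> ['a', 'b', 'e']
'e': index 2 in ['a', 'b', 'e'] -> ['e', 'a', 'b']
'a': index 1 in ['e', 'a', 'b'] -> ['a', 'e', 'b']
'b': index 2 in ['a', 'e', 'b'] -> ['b', 'a', 'e']
'b': index 0 in ['b', 'a', 'e'] -> ['b', 'a', 'e']
'a': index 1 in ['b', 'a', 'e'] -> ['a', 'b', 'e']
'b': index 1 in ['a', 'b', 'e'] -> ['b', 'a', 'e']
'b': index 0 in ['b', 'a', 'e'] -> ['b', 'a', 'e']
'b': index 0 in ['b', 'a', 'e'] -> ['b', 'a', 'e']
'b': index 0 in ['b', 'a', 'e'] -> ['b', 'a', 'e']
'a': index 1 in ['b', 'a', 'e'] -> ['a', 'b', 'e']


Output: [0, 0, 2, 1, 2, 0, 1, 1, 0, 0, 0, 1]
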